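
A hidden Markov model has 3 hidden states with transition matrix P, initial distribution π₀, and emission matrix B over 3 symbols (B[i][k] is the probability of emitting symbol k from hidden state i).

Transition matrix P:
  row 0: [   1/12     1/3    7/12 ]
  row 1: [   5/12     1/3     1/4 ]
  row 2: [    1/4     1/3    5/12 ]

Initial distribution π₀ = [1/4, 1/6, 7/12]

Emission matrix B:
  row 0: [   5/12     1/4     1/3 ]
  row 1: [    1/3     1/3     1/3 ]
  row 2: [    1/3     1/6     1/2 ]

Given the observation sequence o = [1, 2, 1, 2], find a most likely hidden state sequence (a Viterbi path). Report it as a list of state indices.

path = [2, 2, 0, 2]

t=0: δ = [6.250e-02, 5.556e-02, 9.722e-02]  (obs o_0=1)
t=1: δ = [8.102e-03, 1.080e-02, 2.025e-02]  ψ = [2, 2, 2]  (obs o_1=2)
t=2: δ = [1.266e-03, 2.251e-03, 1.407e-03]  ψ = [2, 2, 2]  (obs o_2=1)
t=3: δ = [3.126e-04, 2.501e-04, 3.692e-04]  ψ = [1, 1, 0]  (obs o_3=2)
backtrack: best end state = 2; path = [2, 2, 0, 2]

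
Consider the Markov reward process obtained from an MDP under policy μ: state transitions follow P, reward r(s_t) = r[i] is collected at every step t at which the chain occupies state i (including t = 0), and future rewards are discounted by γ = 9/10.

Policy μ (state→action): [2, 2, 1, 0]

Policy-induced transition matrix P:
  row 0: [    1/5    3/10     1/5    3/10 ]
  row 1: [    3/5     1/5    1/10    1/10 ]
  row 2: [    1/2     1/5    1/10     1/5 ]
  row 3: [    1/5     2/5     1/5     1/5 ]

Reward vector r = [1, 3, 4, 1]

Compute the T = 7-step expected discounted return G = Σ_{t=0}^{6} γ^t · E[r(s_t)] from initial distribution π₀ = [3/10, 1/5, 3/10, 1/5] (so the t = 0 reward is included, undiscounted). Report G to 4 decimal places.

G = 10.8119

t=0: π = [0.3000, 0.2000, 0.3000, 0.2000], E[r] = 2.3000, γ^t·E[r] = 2.300000, running G = 2.300000
t=1: π = [0.3700, 0.2700, 0.1500, 0.2100], E[r] = 1.9900, γ^t·E[r] = 1.791000, running G = 4.091000
t=2: π = [0.3530, 0.2790, 0.1580, 0.2100], E[r] = 2.0320, γ^t·E[r] = 1.645920, running G = 5.736920
t=3: π = [0.3590, 0.2773, 0.1563, 0.2074], E[r] = 2.0235, γ^t·E[r] = 1.475132, running G = 7.212052
t=4: π = [0.3578, 0.2774, 0.1566, 0.2082], E[r] = 2.0247, γ^t·E[r] = 1.328393, running G = 8.540444
t=5: π = [0.3579, 0.2774, 0.1566, 0.2080], E[r] = 2.0246, γ^t·E[r] = 1.195520, running G = 9.735964
t=6: π = [0.3579, 0.2774, 0.1566, 0.2081], E[r] = 2.0246, γ^t·E[r] = 1.075957, running G = 10.811921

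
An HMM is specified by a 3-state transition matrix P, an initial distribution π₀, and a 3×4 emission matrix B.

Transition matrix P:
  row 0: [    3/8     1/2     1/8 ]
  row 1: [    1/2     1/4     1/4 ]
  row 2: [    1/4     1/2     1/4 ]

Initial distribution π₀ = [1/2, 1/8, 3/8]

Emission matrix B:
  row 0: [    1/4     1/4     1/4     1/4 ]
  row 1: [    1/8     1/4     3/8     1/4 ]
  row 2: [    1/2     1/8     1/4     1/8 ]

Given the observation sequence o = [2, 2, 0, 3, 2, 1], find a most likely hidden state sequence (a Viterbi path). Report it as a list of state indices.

t=0: δ = [1.250e-01, 4.688e-02, 9.375e-02]  (obs o_0=2)
t=1: δ = [1.172e-02, 2.344e-02, 5.859e-03]  ψ = [0, 0, 2]  (obs o_1=2)
t=2: δ = [2.930e-03, 7.324e-04, 2.930e-03]  ψ = [1, 0, 1]  (obs o_2=0)
t=3: δ = [2.747e-04, 3.662e-04, 9.155e-05]  ψ = [0, 0, 2]  (obs o_3=3)
t=4: δ = [4.578e-05, 5.150e-05, 2.289e-05]  ψ = [1, 0, 1]  (obs o_4=2)
t=5: δ = [6.437e-06, 5.722e-06, 1.609e-06]  ψ = [1, 0, 1]  (obs o_5=1)
backtrack: best end state = 0; path = [0, 1, 0, 0, 1, 0]

path = [0, 1, 0, 0, 1, 0]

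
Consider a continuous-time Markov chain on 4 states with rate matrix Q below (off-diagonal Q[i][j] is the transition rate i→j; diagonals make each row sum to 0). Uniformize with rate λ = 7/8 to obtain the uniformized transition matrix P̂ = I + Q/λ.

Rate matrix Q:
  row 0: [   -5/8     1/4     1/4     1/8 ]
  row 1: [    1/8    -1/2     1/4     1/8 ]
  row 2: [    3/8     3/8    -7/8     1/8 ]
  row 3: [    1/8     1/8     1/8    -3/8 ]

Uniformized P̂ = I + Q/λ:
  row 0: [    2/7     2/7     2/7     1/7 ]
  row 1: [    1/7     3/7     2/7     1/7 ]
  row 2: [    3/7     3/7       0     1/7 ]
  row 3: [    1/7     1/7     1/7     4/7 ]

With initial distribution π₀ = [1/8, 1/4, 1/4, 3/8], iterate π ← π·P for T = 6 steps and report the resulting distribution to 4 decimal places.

π = [0.2313, 0.3236, 0.1943, 0.2508]

t=0: π = [0.1250, 0.2500, 0.2500, 0.3750]
t=1: π = [0.2321, 0.3036, 0.1607, 0.3036]
t=2: π = [0.2219, 0.3087, 0.1964, 0.2730]
t=3: π = [0.2307, 0.3189, 0.1906, 0.2598]
t=4: π = [0.2303, 0.3214, 0.1941, 0.2542]
t=5: π = [0.2312, 0.3230, 0.1939, 0.2518]
t=6: π = [0.2313, 0.3236, 0.1943, 0.2508]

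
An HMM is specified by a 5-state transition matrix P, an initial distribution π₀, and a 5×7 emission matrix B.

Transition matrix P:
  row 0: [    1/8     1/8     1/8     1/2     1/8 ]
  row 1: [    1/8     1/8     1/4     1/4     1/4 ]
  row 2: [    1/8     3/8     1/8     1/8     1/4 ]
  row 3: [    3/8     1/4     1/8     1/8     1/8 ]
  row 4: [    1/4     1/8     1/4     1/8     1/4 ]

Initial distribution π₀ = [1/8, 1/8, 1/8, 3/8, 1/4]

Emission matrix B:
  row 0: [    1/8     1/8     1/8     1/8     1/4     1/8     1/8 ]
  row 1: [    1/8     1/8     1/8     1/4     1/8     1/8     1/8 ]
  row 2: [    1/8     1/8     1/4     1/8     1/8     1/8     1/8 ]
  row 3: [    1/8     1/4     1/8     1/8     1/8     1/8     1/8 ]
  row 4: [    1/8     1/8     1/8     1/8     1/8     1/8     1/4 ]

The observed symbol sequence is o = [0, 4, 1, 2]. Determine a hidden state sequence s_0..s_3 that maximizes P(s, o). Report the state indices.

t=0: δ = [1.562e-02, 1.562e-02, 1.562e-02, 4.688e-02, 3.125e-02]  (obs o_0=0)
t=1: δ = [4.395e-03, 1.465e-03, 9.766e-04, 9.766e-04, 9.766e-04]  ψ = [3, 3, 4, 0, 4]  (obs o_1=4)
t=2: δ = [6.866e-05, 6.866e-05, 6.866e-05, 5.493e-04, 6.866e-05]  ψ = [0, 0, 0, 0, 0]  (obs o_2=1)
t=3: δ = [2.575e-05, 1.717e-05, 1.717e-05, 8.583e-06, 8.583e-06]  ψ = [3, 3, 3, 3, 3]  (obs o_3=2)
backtrack: best end state = 0; path = [3, 0, 3, 0]

path = [3, 0, 3, 0]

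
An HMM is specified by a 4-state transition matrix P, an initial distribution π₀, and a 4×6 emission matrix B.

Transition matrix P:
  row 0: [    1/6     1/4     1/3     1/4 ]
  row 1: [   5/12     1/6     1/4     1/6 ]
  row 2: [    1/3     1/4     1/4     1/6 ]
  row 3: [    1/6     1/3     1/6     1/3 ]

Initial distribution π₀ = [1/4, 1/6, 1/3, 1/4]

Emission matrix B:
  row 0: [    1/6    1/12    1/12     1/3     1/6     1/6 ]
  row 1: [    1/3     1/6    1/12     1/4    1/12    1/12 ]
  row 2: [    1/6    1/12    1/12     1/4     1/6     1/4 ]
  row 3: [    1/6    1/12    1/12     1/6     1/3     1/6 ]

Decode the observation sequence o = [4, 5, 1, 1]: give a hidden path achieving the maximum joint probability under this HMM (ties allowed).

t=0: δ = [4.167e-02, 1.389e-02, 5.556e-02, 8.333e-02]  (obs o_0=4)
t=1: δ = [3.086e-03, 2.315e-03, 3.472e-03, 4.630e-03]  ψ = [2, 3, 0, 3]  (obs o_1=5)
t=2: δ = [9.645e-05, 2.572e-04, 8.573e-05, 1.286e-04]  ψ = [2, 3, 0, 3]  (obs o_2=1)
t=3: δ = [8.931e-06, 7.144e-06, 5.358e-06, 3.572e-06]  ψ = [1, 1, 1, 1]  (obs o_3=1)
backtrack: best end state = 0; path = [3, 3, 1, 0]

path = [3, 3, 1, 0]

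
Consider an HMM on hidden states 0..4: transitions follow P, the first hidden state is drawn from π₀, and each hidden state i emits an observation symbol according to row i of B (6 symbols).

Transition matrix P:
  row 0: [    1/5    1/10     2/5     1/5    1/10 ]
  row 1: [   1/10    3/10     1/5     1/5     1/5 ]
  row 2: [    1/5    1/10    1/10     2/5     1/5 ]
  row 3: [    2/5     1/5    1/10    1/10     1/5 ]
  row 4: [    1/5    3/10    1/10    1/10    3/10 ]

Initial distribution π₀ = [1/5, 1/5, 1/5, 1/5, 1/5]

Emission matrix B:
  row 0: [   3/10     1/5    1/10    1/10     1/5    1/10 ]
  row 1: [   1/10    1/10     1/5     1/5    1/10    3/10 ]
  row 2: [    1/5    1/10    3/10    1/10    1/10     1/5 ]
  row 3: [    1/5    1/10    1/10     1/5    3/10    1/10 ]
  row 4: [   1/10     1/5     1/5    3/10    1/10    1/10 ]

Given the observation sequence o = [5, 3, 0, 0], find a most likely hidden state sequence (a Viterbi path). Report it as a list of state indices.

t=0: δ = [2.000e-02, 6.000e-02, 4.000e-02, 2.000e-02, 2.000e-02]  (obs o_0=5)
t=1: δ = [8.000e-04, 3.600e-03, 1.200e-03, 3.200e-03, 3.600e-03]  ψ = [2, 1, 1, 2, 1]  (obs o_1=3)
t=2: δ = [3.840e-04, 1.080e-04, 1.440e-04, 1.440e-04, 1.080e-04]  ψ = [3, 1, 1, 1, 4]  (obs o_2=0)
t=3: δ = [2.304e-05, 3.840e-06, 3.072e-05, 1.536e-05, 3.840e-06]  ψ = [0, 0, 0, 0, 0]  (obs o_3=0)
backtrack: best end state = 2; path = [2, 3, 0, 2]

path = [2, 3, 0, 2]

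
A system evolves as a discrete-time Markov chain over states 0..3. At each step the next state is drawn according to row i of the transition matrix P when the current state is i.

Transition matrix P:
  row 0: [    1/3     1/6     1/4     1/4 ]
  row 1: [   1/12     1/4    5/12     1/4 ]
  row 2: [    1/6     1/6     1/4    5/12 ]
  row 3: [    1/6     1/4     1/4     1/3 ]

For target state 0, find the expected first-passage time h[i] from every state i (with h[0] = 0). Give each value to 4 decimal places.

First-step conditioning: h[0] = 0; for i ≠ 0, h[i] = 1 + Σ_k P[i][k]·h[k].
  h[1] = 1 + 1/4·h[1] + 5/12·h[2] + 1/4·h[3]
  h[2] = 1 + 1/6·h[1] + 1/4·h[2] + 5/12·h[3]
  h[3] = 1 + 1/4·h[1] + 1/4·h[2] + 1/3·h[3]
Solving the 3×3 linear system over states ≠ 0 gives exactly h = [0, 1896/259, 1740/259, 1752/259] (h[0] = 0 is the target).

h = [0.0000, 7.3205, 6.7181, 6.7645]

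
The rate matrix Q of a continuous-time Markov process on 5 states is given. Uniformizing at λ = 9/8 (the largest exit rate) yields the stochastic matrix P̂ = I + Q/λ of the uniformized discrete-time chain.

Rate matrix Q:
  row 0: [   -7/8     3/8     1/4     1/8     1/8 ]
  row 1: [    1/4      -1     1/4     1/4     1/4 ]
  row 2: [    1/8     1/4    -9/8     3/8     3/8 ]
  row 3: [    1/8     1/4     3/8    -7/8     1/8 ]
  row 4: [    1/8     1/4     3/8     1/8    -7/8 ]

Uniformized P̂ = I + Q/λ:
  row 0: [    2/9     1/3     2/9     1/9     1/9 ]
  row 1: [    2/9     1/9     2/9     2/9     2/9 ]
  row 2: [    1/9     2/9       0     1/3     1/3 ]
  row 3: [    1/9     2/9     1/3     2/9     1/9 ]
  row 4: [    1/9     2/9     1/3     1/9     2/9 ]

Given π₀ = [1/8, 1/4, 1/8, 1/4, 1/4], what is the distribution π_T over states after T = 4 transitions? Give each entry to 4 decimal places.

π = [0.1519, 0.2152, 0.2184, 0.2073, 0.2073]

t=0: π = [0.1250, 0.2500, 0.1250, 0.2500, 0.2500]
t=1: π = [0.1528, 0.2083, 0.2500, 0.1944, 0.1944]
t=2: π = [0.1512, 0.2160, 0.2099, 0.2114, 0.2114]
t=3: π = [0.1519, 0.2150, 0.2226, 0.2052, 0.2052]
t=4: π = [0.1519, 0.2152, 0.2184, 0.2073, 0.2073]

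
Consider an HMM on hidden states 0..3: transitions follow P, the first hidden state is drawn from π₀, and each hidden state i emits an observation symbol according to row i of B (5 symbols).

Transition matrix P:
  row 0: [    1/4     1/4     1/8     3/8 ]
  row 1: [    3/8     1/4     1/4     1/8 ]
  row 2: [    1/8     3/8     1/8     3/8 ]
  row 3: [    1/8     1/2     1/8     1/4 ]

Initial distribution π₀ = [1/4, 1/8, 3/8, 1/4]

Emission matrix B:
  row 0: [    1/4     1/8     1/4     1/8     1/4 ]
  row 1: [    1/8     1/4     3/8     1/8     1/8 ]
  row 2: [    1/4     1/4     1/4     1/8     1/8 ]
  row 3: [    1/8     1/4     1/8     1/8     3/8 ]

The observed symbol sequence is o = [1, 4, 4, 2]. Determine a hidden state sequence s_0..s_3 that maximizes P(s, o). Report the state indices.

t=0: δ = [3.125e-02, 3.125e-02, 9.375e-02, 6.250e-02]  (obs o_0=1)
t=1: δ = [2.930e-03, 4.395e-03, 1.465e-03, 1.318e-02]  ψ = [1, 2, 2, 2]  (obs o_1=4)
t=2: δ = [4.120e-04, 8.240e-04, 2.060e-04, 1.236e-03]  ψ = [1, 3, 3, 3]  (obs o_2=4)
t=3: δ = [7.725e-05, 2.317e-04, 5.150e-05, 3.862e-05]  ψ = [1, 3, 1, 3]  (obs o_3=2)
backtrack: best end state = 1; path = [2, 3, 3, 1]

path = [2, 3, 3, 1]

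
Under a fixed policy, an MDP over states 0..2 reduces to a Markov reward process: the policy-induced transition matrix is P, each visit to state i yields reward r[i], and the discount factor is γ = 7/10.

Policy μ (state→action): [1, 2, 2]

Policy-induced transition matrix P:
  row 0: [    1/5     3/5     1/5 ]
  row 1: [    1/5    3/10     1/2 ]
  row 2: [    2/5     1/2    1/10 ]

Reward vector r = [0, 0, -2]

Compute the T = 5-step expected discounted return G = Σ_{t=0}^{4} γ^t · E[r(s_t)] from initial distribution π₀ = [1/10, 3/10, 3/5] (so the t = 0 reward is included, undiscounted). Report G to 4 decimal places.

t=0: π = [0.1000, 0.3000, 0.6000], E[r] = -1.2000, γ^t·E[r] = -1.200000, running G = -1.200000
t=1: π = [0.3200, 0.4500, 0.2300], E[r] = -0.4600, γ^t·E[r] = -0.322000, running G = -1.522000
t=2: π = [0.2460, 0.4420, 0.3120], E[r] = -0.6240, γ^t·E[r] = -0.305760, running G = -1.827760
t=3: π = [0.2624, 0.4362, 0.3014], E[r] = -0.6028, γ^t·E[r] = -0.206760, running G = -2.034520
t=4: π = [0.2603, 0.4390, 0.3007], E[r] = -0.6014, γ^t·E[r] = -0.144406, running G = -2.178926

G = -2.1789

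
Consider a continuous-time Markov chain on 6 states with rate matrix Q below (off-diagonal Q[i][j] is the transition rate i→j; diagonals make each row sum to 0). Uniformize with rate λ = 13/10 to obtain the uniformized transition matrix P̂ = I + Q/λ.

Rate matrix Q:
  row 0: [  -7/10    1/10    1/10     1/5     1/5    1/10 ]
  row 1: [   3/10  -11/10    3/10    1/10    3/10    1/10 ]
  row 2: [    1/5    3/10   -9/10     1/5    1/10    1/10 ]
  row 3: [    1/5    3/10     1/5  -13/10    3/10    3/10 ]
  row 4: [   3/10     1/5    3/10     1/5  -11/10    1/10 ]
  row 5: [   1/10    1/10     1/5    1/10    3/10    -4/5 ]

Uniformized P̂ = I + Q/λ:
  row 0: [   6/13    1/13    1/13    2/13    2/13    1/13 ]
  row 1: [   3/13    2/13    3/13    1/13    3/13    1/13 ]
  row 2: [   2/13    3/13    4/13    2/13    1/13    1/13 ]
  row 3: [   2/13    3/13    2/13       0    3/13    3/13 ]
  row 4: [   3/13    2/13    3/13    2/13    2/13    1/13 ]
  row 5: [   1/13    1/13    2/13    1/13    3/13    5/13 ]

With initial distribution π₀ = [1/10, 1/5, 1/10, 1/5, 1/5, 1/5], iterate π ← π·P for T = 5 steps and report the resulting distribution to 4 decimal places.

t=0: π = [0.1000, 0.2000, 0.1000, 0.2000, 0.2000, 0.2000]
t=1: π = [0.2000, 0.1538, 0.1923, 0.0923, 0.1923, 0.1692]
t=2: π = [0.2290, 0.1473, 0.1947, 0.1148, 0.1710, 0.1432]
t=3: π = [0.2378, 0.1490, 0.1907, 0.1138, 0.1701, 0.1386]
t=4: π = [0.2409, 0.1483, 0.1894, 0.1142, 0.1701, 0.1371]
t=5: π = [0.2419, 0.1481, 0.1890, 0.1143, 0.1700, 0.1367]

π = [0.2419, 0.1481, 0.1890, 0.1143, 0.1700, 0.1367]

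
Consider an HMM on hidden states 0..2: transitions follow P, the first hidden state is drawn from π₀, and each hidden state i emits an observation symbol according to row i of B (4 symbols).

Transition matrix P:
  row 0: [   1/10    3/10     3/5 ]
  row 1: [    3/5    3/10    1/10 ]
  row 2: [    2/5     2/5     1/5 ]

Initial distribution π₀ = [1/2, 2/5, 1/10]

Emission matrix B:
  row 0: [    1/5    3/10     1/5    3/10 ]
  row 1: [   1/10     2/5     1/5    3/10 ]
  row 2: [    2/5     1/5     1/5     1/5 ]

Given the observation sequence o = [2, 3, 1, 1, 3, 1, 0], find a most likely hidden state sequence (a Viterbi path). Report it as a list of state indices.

path = [0, 2, 1, 0, 1, 0, 2]

t=0: δ = [1.000e-01, 8.000e-02, 2.000e-02]  (obs o_0=2)
t=1: δ = [1.440e-02, 9.000e-03, 1.200e-02]  ψ = [1, 0, 0]  (obs o_1=3)
t=2: δ = [1.620e-03, 1.920e-03, 1.728e-03]  ψ = [1, 2, 0]  (obs o_2=1)
t=3: δ = [3.456e-04, 2.765e-04, 1.944e-04]  ψ = [1, 2, 0]  (obs o_3=1)
t=4: δ = [4.977e-05, 3.110e-05, 4.147e-05]  ψ = [1, 0, 0]  (obs o_4=3)
t=5: δ = [5.599e-06, 6.636e-06, 5.972e-06]  ψ = [1, 2, 0]  (obs o_5=1)
t=6: δ = [7.963e-07, 2.389e-07, 1.344e-06]  ψ = [1, 2, 0]  (obs o_6=0)
backtrack: best end state = 2; path = [0, 2, 1, 0, 1, 0, 2]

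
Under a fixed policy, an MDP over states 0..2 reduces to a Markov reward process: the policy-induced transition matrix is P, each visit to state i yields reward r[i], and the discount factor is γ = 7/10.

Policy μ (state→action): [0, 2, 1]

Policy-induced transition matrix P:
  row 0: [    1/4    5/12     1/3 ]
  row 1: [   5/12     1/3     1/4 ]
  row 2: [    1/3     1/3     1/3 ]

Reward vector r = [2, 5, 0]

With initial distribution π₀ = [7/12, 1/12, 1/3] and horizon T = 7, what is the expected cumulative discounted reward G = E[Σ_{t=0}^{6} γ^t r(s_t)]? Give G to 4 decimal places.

t=0: π = [0.5833, 0.0833, 0.3333], E[r] = 1.5833, γ^t·E[r] = 1.583333, running G = 1.583333
t=1: π = [0.2917, 0.3819, 0.3264], E[r] = 2.4931, γ^t·E[r] = 1.745139, running G = 3.328472
t=2: π = [0.3409, 0.3576, 0.3015], E[r] = 2.4699, γ^t·E[r] = 1.210255, running G = 4.538727
t=3: π = [0.3347, 0.3617, 0.3035], E[r] = 2.4782, γ^t·E[r] = 0.850007, running G = 5.388734
t=4: π = [0.3356, 0.3612, 0.3032], E[r] = 2.4773, γ^t·E[r] = 0.594801, running G = 5.983535
t=5: π = [0.3355, 0.3613, 0.3032], E[r] = 2.4774, γ^t·E[r] = 0.416382, running G = 6.399917
t=6: π = [0.3355, 0.3613, 0.3032], E[r] = 2.4774, γ^t·E[r] = 0.291466, running G = 6.691383

G = 6.6914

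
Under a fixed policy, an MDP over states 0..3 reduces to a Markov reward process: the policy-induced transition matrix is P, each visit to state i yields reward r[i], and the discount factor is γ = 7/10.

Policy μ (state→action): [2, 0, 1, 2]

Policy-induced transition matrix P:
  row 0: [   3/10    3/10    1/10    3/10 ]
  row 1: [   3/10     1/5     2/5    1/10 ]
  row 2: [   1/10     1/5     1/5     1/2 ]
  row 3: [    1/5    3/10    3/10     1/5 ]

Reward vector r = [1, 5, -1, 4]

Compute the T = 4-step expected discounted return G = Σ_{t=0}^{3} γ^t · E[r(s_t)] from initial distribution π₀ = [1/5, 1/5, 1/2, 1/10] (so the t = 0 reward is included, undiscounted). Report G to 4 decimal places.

G = 4.7693

t=0: π = [0.2000, 0.2000, 0.5000, 0.1000], E[r] = 1.1000, γ^t·E[r] = 1.100000, running G = 1.100000
t=1: π = [0.1900, 0.2300, 0.2300, 0.3500], E[r] = 2.5100, γ^t·E[r] = 1.757000, running G = 2.857000
t=2: π = [0.2190, 0.2540, 0.2620, 0.2650], E[r] = 2.2870, γ^t·E[r] = 1.120630, running G = 3.977630
t=3: π = [0.2211, 0.2484, 0.2554, 0.2751], E[r] = 2.3081, γ^t·E[r] = 0.791678, running G = 4.769308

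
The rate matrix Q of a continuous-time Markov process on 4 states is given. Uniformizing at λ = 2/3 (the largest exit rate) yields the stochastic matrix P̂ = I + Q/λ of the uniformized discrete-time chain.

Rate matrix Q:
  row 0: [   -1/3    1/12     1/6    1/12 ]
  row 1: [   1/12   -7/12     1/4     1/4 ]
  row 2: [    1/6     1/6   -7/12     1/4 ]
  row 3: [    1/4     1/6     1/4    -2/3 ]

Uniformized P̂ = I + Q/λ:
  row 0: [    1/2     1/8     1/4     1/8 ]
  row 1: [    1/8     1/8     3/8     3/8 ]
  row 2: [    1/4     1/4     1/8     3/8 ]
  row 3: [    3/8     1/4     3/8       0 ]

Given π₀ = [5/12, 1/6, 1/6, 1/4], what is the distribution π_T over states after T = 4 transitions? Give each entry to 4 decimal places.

π = [0.3379, 0.1845, 0.2656, 0.2120]

t=0: π = [0.4167, 0.1667, 0.1667, 0.2500]
t=1: π = [0.3646, 0.1771, 0.2813, 0.1771]
t=2: π = [0.3411, 0.1823, 0.2591, 0.2174]
t=3: π = [0.3397, 0.1846, 0.2676, 0.2082]
t=4: π = [0.3379, 0.1845, 0.2656, 0.2120]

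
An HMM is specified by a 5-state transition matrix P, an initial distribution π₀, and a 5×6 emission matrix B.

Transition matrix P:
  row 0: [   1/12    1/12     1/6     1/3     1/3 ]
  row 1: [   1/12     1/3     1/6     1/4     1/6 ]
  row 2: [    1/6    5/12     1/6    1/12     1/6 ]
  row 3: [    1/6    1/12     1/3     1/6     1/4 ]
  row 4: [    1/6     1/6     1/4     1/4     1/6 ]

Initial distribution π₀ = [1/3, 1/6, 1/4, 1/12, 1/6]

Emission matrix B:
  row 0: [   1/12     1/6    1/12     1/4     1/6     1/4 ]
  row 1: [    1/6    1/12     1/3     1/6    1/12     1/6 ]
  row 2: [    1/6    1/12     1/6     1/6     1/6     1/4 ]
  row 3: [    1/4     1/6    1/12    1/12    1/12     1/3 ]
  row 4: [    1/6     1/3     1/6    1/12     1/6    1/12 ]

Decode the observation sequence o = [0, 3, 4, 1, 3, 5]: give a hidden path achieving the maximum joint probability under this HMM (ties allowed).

path = [2, 0, 4, 4, 0, 3]

t=0: δ = [2.778e-02, 2.778e-02, 4.167e-02, 2.083e-02, 2.778e-02]  (obs o_0=0)
t=1: δ = [1.736e-03, 2.894e-03, 1.157e-03, 7.716e-04, 7.716e-04]  ψ = [2, 2, 2, 0, 0]  (obs o_1=3)
t=2: δ = [4.019e-05, 8.038e-05, 8.038e-05, 6.028e-05, 9.645e-05]  ψ = [1, 1, 1, 1, 0]  (obs o_2=4)
t=3: δ = [2.679e-06, 2.791e-06, 2.009e-06, 4.019e-06, 5.358e-06]  ψ = [4, 2, 4, 4, 4]  (obs o_3=1)
t=4: δ = [2.233e-07, 1.550e-07, 2.233e-07, 1.116e-07, 8.372e-08]  ψ = [4, 1, 3, 4, 3]  (obs o_4=3)
t=5: δ = [9.303e-09, 1.550e-08, 9.303e-09, 2.481e-08, 6.202e-09]  ψ = [2, 2, 0, 0, 0]  (obs o_5=5)
backtrack: best end state = 3; path = [2, 0, 4, 4, 0, 3]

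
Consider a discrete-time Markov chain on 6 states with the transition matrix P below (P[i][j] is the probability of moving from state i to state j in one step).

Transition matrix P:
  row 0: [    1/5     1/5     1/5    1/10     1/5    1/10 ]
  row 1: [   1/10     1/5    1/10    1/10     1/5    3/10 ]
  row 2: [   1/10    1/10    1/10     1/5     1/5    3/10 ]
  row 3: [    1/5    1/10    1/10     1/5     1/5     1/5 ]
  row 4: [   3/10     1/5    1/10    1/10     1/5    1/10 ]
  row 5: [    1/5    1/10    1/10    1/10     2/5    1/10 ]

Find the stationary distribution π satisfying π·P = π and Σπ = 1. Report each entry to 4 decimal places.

π = [0.1955, 0.1588, 0.1196, 0.1244, 0.2336, 0.1681]

Balance equations π_j = Σ_i π_i·P[i][j]:
  π_0 = 1/5·π_0 + 1/10·π_1 + 1/10·π_2 + 1/5·π_3 + 3/10·π_4 + 1/5·π_5
  π_1 = 1/5·π_0 + 1/5·π_1 + 1/10·π_2 + 1/10·π_3 + 1/5·π_4 + 1/10·π_5
  π_2 = 1/5·π_0 + 1/10·π_1 + 1/10·π_2 + 1/10·π_3 + 1/10·π_4 + 1/10·π_5
  π_3 = 1/10·π_0 + 1/10·π_1 + 1/5·π_2 + 1/5·π_3 + 1/10·π_4 + 1/10·π_5
  π_4 = 1/5·π_0 + 1/5·π_1 + 1/5·π_2 + 1/5·π_3 + 1/5·π_4 + 2/5·π_5
  normalize: π_0 + π_1 + π_2 + π_3 + π_4 + π_5 = 1
Solving the linear system gives exactly π = [2011/10285, 8166/51425, 6148/51425, 6397/51425, 12014/51425, 1729/10285].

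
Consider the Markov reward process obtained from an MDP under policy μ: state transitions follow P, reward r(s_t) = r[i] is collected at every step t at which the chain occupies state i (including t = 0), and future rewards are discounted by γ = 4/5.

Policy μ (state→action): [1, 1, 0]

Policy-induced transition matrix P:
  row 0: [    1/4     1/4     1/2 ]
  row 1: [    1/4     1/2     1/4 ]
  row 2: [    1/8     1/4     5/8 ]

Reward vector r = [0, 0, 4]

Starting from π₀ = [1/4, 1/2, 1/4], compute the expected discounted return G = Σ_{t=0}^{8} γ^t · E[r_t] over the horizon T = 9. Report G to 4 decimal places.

t=0: π = [0.2500, 0.5000, 0.2500], E[r] = 1.0000, γ^t·E[r] = 1.000000, running G = 1.000000
t=1: π = [0.2188, 0.3750, 0.4063], E[r] = 1.6250, γ^t·E[r] = 1.300000, running G = 2.300000
t=2: π = [0.1992, 0.3438, 0.4570], E[r] = 1.8281, γ^t·E[r] = 1.170000, running G = 3.470000
t=3: π = [0.1929, 0.3359, 0.4712], E[r] = 1.8848, γ^t·E[r] = 0.965000, running G = 4.435000
t=4: π = [0.1911, 0.3340, 0.4749], E[r] = 1.8997, γ^t·E[r] = 0.778100, running G = 5.213100
t=5: π = [0.1906, 0.3335, 0.4759], E[r] = 1.9035, γ^t·E[r] = 0.623730, running G = 5.836830
t=6: π = [0.1905, 0.3334, 0.4761], E[r] = 1.9044, γ^t·E[r] = 0.499237, running G = 6.336067
t=7: π = [0.1905, 0.3333, 0.4762], E[r] = 1.9047, γ^t·E[r] = 0.399441, running G = 6.735508
t=8: π = [0.1905, 0.3333, 0.4762], E[r] = 1.9047, γ^t·E[r] = 0.319563, running G = 7.055070

G = 7.0551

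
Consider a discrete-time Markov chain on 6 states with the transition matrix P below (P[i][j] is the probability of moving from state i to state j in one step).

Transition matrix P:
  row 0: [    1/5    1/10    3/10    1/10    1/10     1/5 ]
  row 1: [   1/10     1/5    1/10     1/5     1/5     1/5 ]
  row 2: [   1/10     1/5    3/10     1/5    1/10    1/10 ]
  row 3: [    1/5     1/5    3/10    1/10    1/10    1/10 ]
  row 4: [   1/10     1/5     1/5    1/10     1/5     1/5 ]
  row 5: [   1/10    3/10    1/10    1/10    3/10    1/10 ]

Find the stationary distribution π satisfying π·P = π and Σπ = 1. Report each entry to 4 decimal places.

π = [0.1268, 0.2023, 0.2129, 0.1415, 0.1668, 0.1496]

Balance equations π_j = Σ_i π_i·P[i][j]:
  π_0 = 1/5·π_0 + 1/10·π_1 + 1/10·π_2 + 1/5·π_3 + 1/10·π_4 + 1/10·π_5
  π_1 = 1/10·π_0 + 1/5·π_1 + 1/5·π_2 + 1/5·π_3 + 1/5·π_4 + 3/10·π_5
  π_2 = 3/10·π_0 + 1/10·π_1 + 3/10·π_2 + 3/10·π_3 + 1/5·π_4 + 1/10·π_5
  π_3 = 1/10·π_0 + 1/5·π_1 + 1/5·π_2 + 1/10·π_3 + 1/10·π_4 + 1/10·π_5
  π_4 = 1/10·π_0 + 1/5·π_1 + 1/10·π_2 + 1/10·π_3 + 1/5·π_4 + 3/10·π_5
  normalize: π_0 + π_1 + π_2 + π_3 + π_4 + π_5 = 1
Solving the linear system gives exactly π = [11046/87089, 17616/87089, 18545/87089, 12325/87089, 14529/87089, 13028/87089].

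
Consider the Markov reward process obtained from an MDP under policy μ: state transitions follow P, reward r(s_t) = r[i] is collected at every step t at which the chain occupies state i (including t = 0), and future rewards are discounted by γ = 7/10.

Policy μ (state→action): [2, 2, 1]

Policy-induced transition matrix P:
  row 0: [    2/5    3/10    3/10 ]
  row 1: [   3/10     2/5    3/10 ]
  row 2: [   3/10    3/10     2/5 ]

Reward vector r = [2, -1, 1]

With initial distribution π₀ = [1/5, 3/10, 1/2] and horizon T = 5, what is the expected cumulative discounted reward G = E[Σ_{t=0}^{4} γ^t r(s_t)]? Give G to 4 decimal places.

t=0: π = [0.2000, 0.3000, 0.5000], E[r] = 0.6000, γ^t·E[r] = 0.600000, running G = 0.600000
t=1: π = [0.3200, 0.3300, 0.3500], E[r] = 0.6600, γ^t·E[r] = 0.462000, running G = 1.062000
t=2: π = [0.3320, 0.3330, 0.3350], E[r] = 0.6660, γ^t·E[r] = 0.326340, running G = 1.388340
t=3: π = [0.3332, 0.3333, 0.3335], E[r] = 0.6666, γ^t·E[r] = 0.228644, running G = 1.616984
t=4: π = [0.3333, 0.3333, 0.3334], E[r] = 0.6667, γ^t·E[r] = 0.160065, running G = 1.777049

G = 1.7770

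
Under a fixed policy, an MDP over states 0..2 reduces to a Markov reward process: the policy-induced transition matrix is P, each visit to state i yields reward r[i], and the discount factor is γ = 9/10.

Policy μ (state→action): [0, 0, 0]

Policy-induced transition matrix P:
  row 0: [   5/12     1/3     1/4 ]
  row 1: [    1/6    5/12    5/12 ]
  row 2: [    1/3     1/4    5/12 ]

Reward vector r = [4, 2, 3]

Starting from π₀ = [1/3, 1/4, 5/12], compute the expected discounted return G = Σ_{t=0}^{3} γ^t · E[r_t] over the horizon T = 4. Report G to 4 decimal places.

G = 10.3622

t=0: π = [0.3333, 0.2500, 0.4167], E[r] = 3.0833, γ^t·E[r] = 3.083333, running G = 3.083333
t=1: π = [0.3194, 0.3194, 0.3611], E[r] = 3.0000, γ^t·E[r] = 2.700000, running G = 5.783333
t=2: π = [0.3067, 0.3299, 0.3634], E[r] = 2.9769, γ^t·E[r] = 2.411250, running G = 8.194583
t=3: π = [0.3039, 0.3305, 0.3655], E[r] = 2.9734, γ^t·E[r] = 2.167594, running G = 10.362177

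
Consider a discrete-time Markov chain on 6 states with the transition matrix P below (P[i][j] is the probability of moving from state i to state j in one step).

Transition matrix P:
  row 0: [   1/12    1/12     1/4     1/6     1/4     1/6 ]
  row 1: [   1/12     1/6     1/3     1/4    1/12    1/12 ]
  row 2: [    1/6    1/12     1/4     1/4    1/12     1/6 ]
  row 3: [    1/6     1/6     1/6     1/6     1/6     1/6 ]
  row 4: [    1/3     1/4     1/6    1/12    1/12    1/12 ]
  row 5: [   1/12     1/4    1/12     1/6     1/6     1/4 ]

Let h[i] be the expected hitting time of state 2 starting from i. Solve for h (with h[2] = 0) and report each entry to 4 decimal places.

First-step conditioning: h[2] = 0; for i ≠ 2, h[i] = 1 + Σ_k P[i][k]·h[k].
  h[0] = 1 + 1/12·h[0] + 1/12·h[1] + 1/6·h[3] + 1/4·h[4] + 1/6·h[5]
  h[1] = 1 + 1/12·h[0] + 1/6·h[1] + 1/4·h[3] + 1/12·h[4] + 1/12·h[5]
  h[3] = 1 + 1/6·h[0] + 1/6·h[1] + 1/6·h[3] + 1/6·h[4] + 1/6·h[5]
  h[4] = 1 + 1/3·h[0] + 1/4·h[1] + 1/12·h[3] + 1/12·h[4] + 1/12·h[5]
  h[5] = 1 + 1/12·h[0] + 1/4·h[1] + 1/6·h[3] + 1/6·h[4] + 1/4·h[5]
Solving the 5×5 linear system over states ≠ 2 gives exactly h = [41422/8721, 242/57, 0, 290/57, 43072/8721, 48004/8721] (h[2] = 0 is the target).

h = [4.7497, 4.2456, 0.0000, 5.0877, 4.9389, 5.5044]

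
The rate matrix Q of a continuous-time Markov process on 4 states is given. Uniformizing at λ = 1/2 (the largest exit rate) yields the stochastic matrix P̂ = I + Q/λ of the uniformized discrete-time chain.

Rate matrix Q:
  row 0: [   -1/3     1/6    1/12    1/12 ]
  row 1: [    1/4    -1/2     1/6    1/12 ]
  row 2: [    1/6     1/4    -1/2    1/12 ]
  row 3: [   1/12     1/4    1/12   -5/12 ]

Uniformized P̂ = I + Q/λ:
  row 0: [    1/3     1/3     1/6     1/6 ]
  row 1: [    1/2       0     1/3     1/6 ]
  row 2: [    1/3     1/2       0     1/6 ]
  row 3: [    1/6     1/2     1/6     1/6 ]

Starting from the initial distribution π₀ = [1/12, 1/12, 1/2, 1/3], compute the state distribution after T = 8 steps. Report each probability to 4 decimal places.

π = [0.3547, 0.2935, 0.1851, 0.1667]

t=0: π = [0.0833, 0.0833, 0.5000, 0.3333]
t=1: π = [0.2917, 0.4444, 0.0972, 0.1667]
t=2: π = [0.3796, 0.2292, 0.2245, 0.1667]
t=3: π = [0.3438, 0.3221, 0.1674, 0.1667]
t=4: π = [0.3592, 0.2816, 0.1925, 0.1667]
t=5: π = [0.3525, 0.2993, 0.1815, 0.1667]
t=6: π = [0.3554, 0.2916, 0.1863, 0.1667]
t=7: π = [0.3542, 0.2950, 0.1842, 0.1667]
t=8: π = [0.3547, 0.2935, 0.1851, 0.1667]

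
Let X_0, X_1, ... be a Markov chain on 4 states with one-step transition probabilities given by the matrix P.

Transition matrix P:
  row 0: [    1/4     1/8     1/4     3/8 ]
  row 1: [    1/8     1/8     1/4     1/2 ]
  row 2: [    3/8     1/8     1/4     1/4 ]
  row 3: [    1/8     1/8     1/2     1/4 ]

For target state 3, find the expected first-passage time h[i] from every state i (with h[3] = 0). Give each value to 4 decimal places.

First-step conditioning: h[3] = 0; for i ≠ 3, h[i] = 1 + Σ_k P[i][k]·h[k].
  h[0] = 1 + 1/4·h[0] + 1/8·h[1] + 1/4·h[2]
  h[1] = 1 + 1/8·h[0] + 1/8·h[1] + 1/4·h[2]
  h[2] = 1 + 3/8·h[0] + 1/8·h[1] + 1/4·h[2]
Solving the 3×3 linear system over states ≠ 3 gives exactly h = [64/23, 56/23, 72/23, 0] (h[3] = 0 is the target).

h = [2.7826, 2.4348, 3.1304, 0.0000]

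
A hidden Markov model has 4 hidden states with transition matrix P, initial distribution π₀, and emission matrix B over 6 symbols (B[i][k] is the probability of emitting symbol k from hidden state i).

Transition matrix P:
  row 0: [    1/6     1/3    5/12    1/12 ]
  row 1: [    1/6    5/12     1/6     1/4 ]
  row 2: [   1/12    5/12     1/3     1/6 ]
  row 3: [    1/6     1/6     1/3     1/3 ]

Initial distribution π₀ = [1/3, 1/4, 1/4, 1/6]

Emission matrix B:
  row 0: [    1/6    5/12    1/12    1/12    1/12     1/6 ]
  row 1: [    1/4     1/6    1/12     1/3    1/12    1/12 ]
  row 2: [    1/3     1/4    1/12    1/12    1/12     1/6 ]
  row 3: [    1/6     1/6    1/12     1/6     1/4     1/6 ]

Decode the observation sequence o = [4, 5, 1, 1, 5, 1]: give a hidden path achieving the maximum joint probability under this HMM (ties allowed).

path = [3, 3, 0, 2, 2, 2]

t=0: δ = [2.778e-02, 2.083e-02, 2.083e-02, 4.167e-02]  (obs o_0=4)
t=1: δ = [1.157e-03, 7.716e-04, 2.315e-03, 2.315e-03]  ψ = [3, 0, 3, 3]  (obs o_1=5)
t=2: δ = [1.608e-04, 1.608e-04, 1.929e-04, 1.286e-04]  ψ = [3, 2, 2, 3]  (obs o_2=1)
t=3: δ = [1.116e-05, 1.340e-05, 1.674e-05, 7.144e-06]  ψ = [0, 2, 0, 3]  (obs o_3=1)
t=4: δ = [3.721e-07, 5.814e-07, 9.303e-07, 5.582e-07]  ψ = [1, 2, 2, 1]  (obs o_4=5)
t=5: δ = [4.038e-08, 6.460e-08, 7.752e-08, 3.101e-08]  ψ = [1, 2, 2, 3]  (obs o_5=1)
backtrack: best end state = 2; path = [3, 3, 0, 2, 2, 2]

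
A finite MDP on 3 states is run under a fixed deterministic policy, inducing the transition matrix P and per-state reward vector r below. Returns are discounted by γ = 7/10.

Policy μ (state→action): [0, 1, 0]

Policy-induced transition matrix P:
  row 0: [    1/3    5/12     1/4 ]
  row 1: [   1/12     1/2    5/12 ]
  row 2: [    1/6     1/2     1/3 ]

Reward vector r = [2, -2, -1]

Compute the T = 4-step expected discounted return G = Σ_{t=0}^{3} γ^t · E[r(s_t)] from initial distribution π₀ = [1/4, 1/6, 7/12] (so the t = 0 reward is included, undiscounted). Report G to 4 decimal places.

t=0: π = [0.2500, 0.1667, 0.5833], E[r] = -0.4167, γ^t·E[r] = -0.416667, running G = -0.416667
t=1: π = [0.1944, 0.4792, 0.3264], E[r] = -0.8958, γ^t·E[r] = -0.627083, running G = -1.043750
t=2: π = [0.1591, 0.4838, 0.3571], E[r] = -1.0064, γ^t·E[r] = -0.493119, running G = -1.536869
t=3: π = [0.1529, 0.4867, 0.3604], E[r] = -1.0281, γ^t·E[r] = -0.352644, running G = -1.889513

G = -1.8895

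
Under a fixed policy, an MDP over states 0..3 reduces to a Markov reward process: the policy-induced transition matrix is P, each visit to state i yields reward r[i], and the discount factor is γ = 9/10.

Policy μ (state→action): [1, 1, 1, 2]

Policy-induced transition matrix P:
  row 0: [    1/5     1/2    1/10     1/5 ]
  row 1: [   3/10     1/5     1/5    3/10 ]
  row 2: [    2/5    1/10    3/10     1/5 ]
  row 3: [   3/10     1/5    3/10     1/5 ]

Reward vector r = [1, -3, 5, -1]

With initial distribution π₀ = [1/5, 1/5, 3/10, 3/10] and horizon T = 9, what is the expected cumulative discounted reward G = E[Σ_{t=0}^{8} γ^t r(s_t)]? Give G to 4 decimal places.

G = 2.7787

t=0: π = [0.2000, 0.2000, 0.3000, 0.3000], E[r] = 0.8000, γ^t·E[r] = 0.800000, running G = 0.800000
t=1: π = [0.3100, 0.2300, 0.2400, 0.2200], E[r] = 0.6000, γ^t·E[r] = 0.540000, running G = 1.340000
t=2: π = [0.2930, 0.2690, 0.2150, 0.2230], E[r] = 0.3380, γ^t·E[r] = 0.273780, running G = 1.613780
t=3: π = [0.2922, 0.2664, 0.2145, 0.2269], E[r] = 0.3386, γ^t·E[r] = 0.246839, running G = 1.860619
t=4: π = [0.2922, 0.2662, 0.2149, 0.2266], E[r] = 0.3416, γ^t·E[r] = 0.224098, running G = 2.084717
t=5: π = [0.2923, 0.2662, 0.2149, 0.2266], E[r] = 0.3418, γ^t·E[r] = 0.201819, running G = 2.286536
t=6: π = [0.2923, 0.2662, 0.2149, 0.2266], E[r] = 0.3417, γ^t·E[r] = 0.181609, running G = 2.468145
t=7: π = [0.2923, 0.2662, 0.2149, 0.2266], E[r] = 0.3417, γ^t·E[r] = 0.163447, running G = 2.631591
t=8: π = [0.2923, 0.2662, 0.2149, 0.2266], E[r] = 0.3417, γ^t·E[r] = 0.147102, running G = 2.778693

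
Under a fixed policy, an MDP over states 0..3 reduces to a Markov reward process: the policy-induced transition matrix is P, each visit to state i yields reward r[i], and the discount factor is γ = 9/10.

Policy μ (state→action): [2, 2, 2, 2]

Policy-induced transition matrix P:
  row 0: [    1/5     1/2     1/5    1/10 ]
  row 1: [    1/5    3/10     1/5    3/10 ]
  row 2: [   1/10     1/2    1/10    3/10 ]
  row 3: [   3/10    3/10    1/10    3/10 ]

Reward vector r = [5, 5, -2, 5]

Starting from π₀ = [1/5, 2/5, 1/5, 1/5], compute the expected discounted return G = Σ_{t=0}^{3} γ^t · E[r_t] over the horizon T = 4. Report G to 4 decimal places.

t=0: π = [0.2000, 0.4000, 0.2000, 0.2000], E[r] = 3.6000, γ^t·E[r] = 3.600000, running G = 3.600000
t=1: π = [0.2000, 0.3800, 0.1600, 0.2600], E[r] = 3.8800, γ^t·E[r] = 3.492000, running G = 7.092000
t=2: π = [0.2100, 0.3720, 0.1580, 0.2600], E[r] = 3.8940, γ^t·E[r] = 3.154140, running G = 10.246140
t=3: π = [0.2102, 0.3736, 0.1582, 0.2580], E[r] = 3.8926, γ^t·E[r] = 2.837705, running G = 13.083845

G = 13.0838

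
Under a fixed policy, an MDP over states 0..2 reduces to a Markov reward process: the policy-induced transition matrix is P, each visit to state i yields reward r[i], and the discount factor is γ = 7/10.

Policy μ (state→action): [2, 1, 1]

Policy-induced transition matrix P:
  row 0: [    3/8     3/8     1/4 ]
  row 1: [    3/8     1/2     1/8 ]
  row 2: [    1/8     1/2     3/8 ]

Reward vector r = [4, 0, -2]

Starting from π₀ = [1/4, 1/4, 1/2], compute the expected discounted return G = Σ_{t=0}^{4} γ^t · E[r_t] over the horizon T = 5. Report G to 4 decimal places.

G = 1.1693

t=0: π = [0.2500, 0.2500, 0.5000], E[r] = 0.0000, γ^t·E[r] = 0.000000, running G = 0.000000
t=1: π = [0.2500, 0.4688, 0.2813], E[r] = 0.4375, γ^t·E[r] = 0.306250, running G = 0.306250
t=2: π = [0.3047, 0.4688, 0.2266], E[r] = 0.7656, γ^t·E[r] = 0.375156, running G = 0.681406
t=3: π = [0.3184, 0.4619, 0.2197], E[r] = 0.8340, γ^t·E[r] = 0.286057, running G = 0.967463
t=4: π = [0.3201, 0.4602, 0.2197], E[r] = 0.8408, γ^t·E[r] = 0.201881, running G = 1.169344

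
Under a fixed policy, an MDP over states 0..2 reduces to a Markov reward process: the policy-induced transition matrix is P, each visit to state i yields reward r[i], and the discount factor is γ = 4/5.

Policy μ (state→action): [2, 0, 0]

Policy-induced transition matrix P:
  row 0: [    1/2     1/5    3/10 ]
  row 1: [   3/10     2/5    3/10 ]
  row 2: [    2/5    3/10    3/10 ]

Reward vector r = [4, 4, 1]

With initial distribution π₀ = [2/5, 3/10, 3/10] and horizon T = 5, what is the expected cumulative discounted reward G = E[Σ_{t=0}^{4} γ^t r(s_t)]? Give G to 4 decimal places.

t=0: π = [0.4000, 0.3000, 0.3000], E[r] = 3.1000, γ^t·E[r] = 3.100000, running G = 3.100000
t=1: π = [0.4100, 0.2900, 0.3000], E[r] = 3.1000, γ^t·E[r] = 2.480000, running G = 5.580000
t=2: π = [0.4120, 0.2880, 0.3000], E[r] = 3.1000, γ^t·E[r] = 1.984000, running G = 7.564000
t=3: π = [0.4124, 0.2876, 0.3000], E[r] = 3.1000, γ^t·E[r] = 1.587200, running G = 9.151200
t=4: π = [0.4125, 0.2875, 0.3000], E[r] = 3.1000, γ^t·E[r] = 1.269760, running G = 10.420960

G = 10.4210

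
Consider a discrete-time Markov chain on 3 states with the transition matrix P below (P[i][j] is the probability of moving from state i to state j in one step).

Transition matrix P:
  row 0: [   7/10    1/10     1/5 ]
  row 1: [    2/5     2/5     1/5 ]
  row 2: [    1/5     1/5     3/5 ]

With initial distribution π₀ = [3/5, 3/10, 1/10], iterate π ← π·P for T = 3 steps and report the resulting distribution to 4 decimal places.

t=0: π = [0.6000, 0.3000, 0.1000]
t=1: π = [0.5600, 0.2000, 0.2400]
t=2: π = [0.5200, 0.1840, 0.2960]
t=3: π = [0.4968, 0.1848, 0.3184]

π = [0.4968, 0.1848, 0.3184]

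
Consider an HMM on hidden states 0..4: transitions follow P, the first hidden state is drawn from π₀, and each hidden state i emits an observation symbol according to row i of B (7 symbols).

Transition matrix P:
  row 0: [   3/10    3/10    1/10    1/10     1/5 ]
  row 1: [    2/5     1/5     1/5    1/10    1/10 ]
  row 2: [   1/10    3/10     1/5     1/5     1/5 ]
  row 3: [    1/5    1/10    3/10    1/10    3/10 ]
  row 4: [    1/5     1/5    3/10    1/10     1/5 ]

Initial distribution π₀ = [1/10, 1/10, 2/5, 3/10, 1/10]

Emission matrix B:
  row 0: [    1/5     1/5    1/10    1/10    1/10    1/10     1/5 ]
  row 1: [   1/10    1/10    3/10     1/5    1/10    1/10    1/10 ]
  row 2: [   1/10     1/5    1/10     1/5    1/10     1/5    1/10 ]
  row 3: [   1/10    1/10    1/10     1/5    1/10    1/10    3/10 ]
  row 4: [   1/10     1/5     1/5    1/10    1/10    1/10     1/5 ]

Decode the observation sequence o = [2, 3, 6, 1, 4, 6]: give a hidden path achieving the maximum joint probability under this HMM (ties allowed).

path = [2, 1, 0, 0, 1, 0]

t=0: δ = [1.000e-02, 3.000e-02, 4.000e-02, 3.000e-02, 2.000e-02]  (obs o_0=2)
t=1: δ = [1.200e-03, 2.400e-03, 1.800e-03, 1.600e-03, 9.000e-04]  ψ = [1, 2, 3, 2, 3]  (obs o_1=3)
t=2: δ = [1.920e-04, 5.400e-05, 4.800e-05, 1.080e-04, 9.600e-05]  ψ = [1, 2, 1, 2, 3]  (obs o_2=6)
t=3: δ = [1.152e-05, 5.760e-06, 6.480e-06, 1.920e-06, 7.680e-06]  ψ = [0, 0, 3, 0, 0]  (obs o_3=1)
t=4: δ = [3.456e-07, 3.456e-07, 2.304e-07, 1.296e-07, 2.304e-07]  ψ = [0, 0, 4, 2, 0]  (obs o_4=4)
t=5: δ = [2.765e-08, 1.037e-08, 6.912e-09, 1.382e-08, 1.382e-08]  ψ = [1, 0, 1, 2, 0]  (obs o_5=6)
backtrack: best end state = 0; path = [2, 1, 0, 0, 1, 0]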